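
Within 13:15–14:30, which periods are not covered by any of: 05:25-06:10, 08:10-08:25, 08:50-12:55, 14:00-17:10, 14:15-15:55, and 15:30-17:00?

The merged coverage is 05:25–06:10, 08:10–08:25, 08:50–12:55, 14:00–17:10.
Uncovered inside 13:15–14:30: 13:15–14:00.

13:15–14:00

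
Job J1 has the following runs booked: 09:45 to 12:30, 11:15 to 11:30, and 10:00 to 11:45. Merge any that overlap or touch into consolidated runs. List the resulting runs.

09:45–12:30

Sort by start: 09:45–12:30, 10:00–11:45, 11:15–11:30.
10:00–11:45 overlaps/touches 09:45–12:30 → extend to 09:45–12:30.
11:15–11:30 overlaps/touches 09:45–12:30 → extend to 09:45–12:30.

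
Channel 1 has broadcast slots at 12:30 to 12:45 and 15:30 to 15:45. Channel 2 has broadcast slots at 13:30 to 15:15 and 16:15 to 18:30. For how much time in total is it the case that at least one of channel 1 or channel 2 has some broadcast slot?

4 h 30 min

A ∪ B = 12:30–12:45, 13:30–15:15, 15:30–15:45, 16:15–18:30.
Total: 15 min + 1 h 45 min + 15 min + 2 h 15 min = 4 h 30 min.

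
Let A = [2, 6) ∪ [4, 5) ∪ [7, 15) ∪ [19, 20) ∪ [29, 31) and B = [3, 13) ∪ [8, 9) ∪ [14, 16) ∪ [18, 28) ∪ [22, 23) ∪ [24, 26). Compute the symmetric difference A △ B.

[2, 3) ∪ [6, 7) ∪ [13, 14) ∪ [15, 16) ∪ [18, 19) ∪ [20, 28) ∪ [29, 31)

A, merged: [2, 6), [7, 15), [19, 20), [29, 31).
B, merged: [3, 13), [14, 16), [18, 28).
A but not B: [2, 3), [13, 14), [29, 31).
B but not A: [6, 7), [15, 16), [18, 19), [20, 28).
Combining gives A △ B.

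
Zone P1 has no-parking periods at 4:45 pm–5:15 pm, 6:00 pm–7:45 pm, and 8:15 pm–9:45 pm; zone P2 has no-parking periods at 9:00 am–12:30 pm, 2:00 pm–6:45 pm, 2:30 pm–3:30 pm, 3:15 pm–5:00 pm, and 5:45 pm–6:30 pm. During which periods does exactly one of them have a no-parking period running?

9:00 am–12:30 pm, 2:00 pm–4:45 pm, 5:15 pm–6:00 pm, 6:45 pm–7:45 pm, 8:15 pm–9:45 pm

Merge the second list: 9:00 am–12:30 pm, 2:00 pm–6:45 pm.
Only in the first: 6:45 pm–7:45 pm, 8:15 pm–9:45 pm.
Only in the second: 9:00 am–12:30 pm, 2:00 pm–4:45 pm, 5:15 pm–6:00 pm.
Together these are the periods covered by exactly one.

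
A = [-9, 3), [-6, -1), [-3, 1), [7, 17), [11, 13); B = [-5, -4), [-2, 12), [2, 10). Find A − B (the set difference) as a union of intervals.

[-9, -5) ∪ [-4, -2) ∪ [12, 17)

A, merged: [-9, 3), [7, 17).
B, merged: [-5, -4), [-2, 12).
[-9, 3) \ B = [-9, -5), [-4, -2).
[7, 17) \ B = [12, 17).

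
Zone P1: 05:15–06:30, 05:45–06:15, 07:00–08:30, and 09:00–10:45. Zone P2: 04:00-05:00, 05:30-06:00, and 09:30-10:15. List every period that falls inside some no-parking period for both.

05:30–06:00, 09:30–10:15

Merge the first list: 05:15–06:30, 07:00–08:30, 09:00–10:45.
05:15–06:30 ∩ B → 05:30–06:00.
07:00–08:30 meets no B interval.
09:00–10:45 ∩ B → 09:30–10:15.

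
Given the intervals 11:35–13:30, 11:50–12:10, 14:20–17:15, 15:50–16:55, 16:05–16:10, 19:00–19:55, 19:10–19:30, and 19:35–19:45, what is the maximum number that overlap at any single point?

Sweep endpoints in order; track running count of active intervals.
Peak of 3 reached at 16:05.

3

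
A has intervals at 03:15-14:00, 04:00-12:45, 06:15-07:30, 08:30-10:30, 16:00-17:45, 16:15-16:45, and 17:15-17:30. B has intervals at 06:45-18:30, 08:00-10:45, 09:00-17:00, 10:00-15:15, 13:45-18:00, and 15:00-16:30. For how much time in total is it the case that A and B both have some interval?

Merge the first list: 03:15-14:00, 16:00-17:45.
Merge the second list: 06:45-18:30.
A ∩ B = 06:45-14:00, 16:00-17:45.
Total: 7 h 15 min + 1 h 45 min = 9 h.

9 h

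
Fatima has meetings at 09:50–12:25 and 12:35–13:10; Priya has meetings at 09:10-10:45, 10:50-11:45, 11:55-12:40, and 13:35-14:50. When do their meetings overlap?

09:50–12:25 ∩ B → 09:50–10:45, 10:50–11:45, 11:55–12:25.
12:35–13:10 ∩ B → 12:35–12:40.

09:50–10:45, 10:50–11:45, 11:55–12:25, 12:35–12:40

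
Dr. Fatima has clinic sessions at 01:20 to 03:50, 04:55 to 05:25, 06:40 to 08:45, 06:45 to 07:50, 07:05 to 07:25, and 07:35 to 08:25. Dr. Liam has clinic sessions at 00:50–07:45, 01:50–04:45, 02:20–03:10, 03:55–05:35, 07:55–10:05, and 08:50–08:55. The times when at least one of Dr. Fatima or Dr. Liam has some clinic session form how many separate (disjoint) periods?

Merge the first list: 01:20–03:50, 04:55–05:25, 06:40–08:45.
Merge the second list: 00:50–07:45, 07:55–10:05.
A ∪ B = 00:50–10:05.
That is 1 disjoint piece.

1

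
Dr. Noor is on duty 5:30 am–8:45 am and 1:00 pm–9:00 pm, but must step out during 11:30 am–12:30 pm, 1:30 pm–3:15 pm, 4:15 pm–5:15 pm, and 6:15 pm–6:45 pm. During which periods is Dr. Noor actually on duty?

5:30 am–8:45 am: no B overlap → unchanged.
1:00 pm–9:00 pm minus B → 1:00 pm–1:30 pm, 3:15 pm–4:15 pm, 5:15 pm–6:15 pm, 6:45 pm–9:00 pm.

5:30 am–8:45 am, 1:00 pm–1:30 pm, 3:15 pm–4:15 pm, 5:15 pm–6:15 pm, 6:45 pm–9:00 pm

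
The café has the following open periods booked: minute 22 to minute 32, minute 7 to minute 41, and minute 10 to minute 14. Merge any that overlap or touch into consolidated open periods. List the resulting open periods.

Sort by start: minute 7 to minute 41, minute 10 to minute 14, minute 22 to minute 32.
minute 10 to minute 14 overlaps/touches minute 7 to minute 41 → extend to minute 7 to minute 41.
minute 22 to minute 32 overlaps/touches minute 7 to minute 41 → extend to minute 7 to minute 41.

minute 7 to minute 41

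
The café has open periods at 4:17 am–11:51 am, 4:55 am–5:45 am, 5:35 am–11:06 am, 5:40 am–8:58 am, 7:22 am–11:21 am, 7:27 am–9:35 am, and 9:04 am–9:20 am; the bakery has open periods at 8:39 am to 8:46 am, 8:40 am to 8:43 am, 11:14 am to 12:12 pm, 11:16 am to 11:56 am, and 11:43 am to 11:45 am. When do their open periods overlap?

First set merges to 4:17 am–11:51 am.
Second set merges to 8:39 am–8:46 am, 11:14 am–12:12 pm.
4:17 am–11:51 am meets the second set on 8:39 am–8:46 am, 11:14 am–11:51 am.

8:39 am–8:46 am, 11:14 am–11:51 am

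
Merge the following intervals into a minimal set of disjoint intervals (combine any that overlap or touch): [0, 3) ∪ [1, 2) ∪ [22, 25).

[1, 2) overlaps/touches [0, 3) → extend to [0, 3).
[22, 25) is disjoint → start new block.

[0, 3) ∪ [22, 25)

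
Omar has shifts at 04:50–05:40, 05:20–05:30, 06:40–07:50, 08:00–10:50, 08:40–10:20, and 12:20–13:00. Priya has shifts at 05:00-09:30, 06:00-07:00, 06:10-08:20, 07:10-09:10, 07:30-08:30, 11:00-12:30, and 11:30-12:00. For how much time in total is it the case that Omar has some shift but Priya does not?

Merge the first list: 04:50-05:40, 06:40-07:50, 08:00-10:50, 12:20-13:00.
Merge the second list: 05:00-09:30, 11:00-12:30.
A \ B = 04:50-05:00, 09:30-10:50, 12:30-13:00.
Total: 10 min + 1 h 20 min + 30 min = 2 h.

2 h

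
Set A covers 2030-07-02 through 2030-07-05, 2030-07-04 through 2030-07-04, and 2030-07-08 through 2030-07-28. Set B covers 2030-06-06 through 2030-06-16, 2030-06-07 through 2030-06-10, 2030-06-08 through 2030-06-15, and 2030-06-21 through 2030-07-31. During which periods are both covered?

2030-07-02 through 2030-07-05, 2030-07-08 through 2030-07-28

Merge the first list: 2030-07-02 through 2030-07-05, 2030-07-08 through 2030-07-28.
Merge the second list: 2030-06-06 through 2030-06-16, 2030-06-21 through 2030-07-31.
2030-07-02 through 2030-07-05 meets the second set on 2030-07-02 through 2030-07-05.
2030-07-08 through 2030-07-28 meets the second set on 2030-07-08 through 2030-07-28.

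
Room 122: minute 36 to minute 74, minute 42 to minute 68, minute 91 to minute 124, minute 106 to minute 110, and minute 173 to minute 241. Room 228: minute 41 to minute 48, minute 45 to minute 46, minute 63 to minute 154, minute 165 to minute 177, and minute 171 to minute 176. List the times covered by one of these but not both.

minute 36 to minute 41, minute 48 to minute 63, minute 74 to minute 91, minute 124 to minute 154, minute 165 to minute 173, minute 177 to minute 241

First set merges to minute 36 to minute 74, minute 91 to minute 124, minute 173 to minute 241.
Second set merges to minute 41 to minute 48, minute 63 to minute 154, minute 165 to minute 177.
A but not B: minute 36 to minute 41, minute 48 to minute 63, minute 177 to minute 241.
B but not A: minute 74 to minute 91, minute 124 to minute 154, minute 165 to minute 173.
Combining gives A △ B.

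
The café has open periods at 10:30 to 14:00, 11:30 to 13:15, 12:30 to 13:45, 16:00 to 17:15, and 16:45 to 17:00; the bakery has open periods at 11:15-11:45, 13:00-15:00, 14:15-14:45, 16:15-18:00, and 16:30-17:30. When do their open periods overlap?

11:15–11:45, 13:00–14:00, 16:15–17:15

First set merges to 10:30–14:00, 16:00–17:15.
Second set merges to 11:15–11:45, 13:00–15:00, 16:15–18:00.
10:30–14:00 ∩ B → 11:15–11:45, 13:00–14:00.
16:00–17:15 ∩ B → 16:15–17:15.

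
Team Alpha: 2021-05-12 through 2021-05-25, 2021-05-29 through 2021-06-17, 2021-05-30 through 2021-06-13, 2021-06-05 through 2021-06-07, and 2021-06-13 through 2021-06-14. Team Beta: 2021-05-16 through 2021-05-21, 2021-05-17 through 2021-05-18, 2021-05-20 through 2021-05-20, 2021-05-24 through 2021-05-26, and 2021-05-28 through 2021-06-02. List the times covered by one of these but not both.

Merge the first list: 2021-05-12 through 2021-05-25, 2021-05-29 through 2021-06-17.
Merge the second list: 2021-05-16 through 2021-05-21, 2021-05-24 through 2021-05-26, 2021-05-28 through 2021-06-02.
A \ B = 2021-05-12 through 2021-05-15, 2021-05-22 through 2021-05-23, 2021-06-03 through 2021-06-17.
B \ A = 2021-05-26 through 2021-05-26, 2021-05-28 through 2021-05-28.
Union of the two gives the symmetric difference.

2021-05-12 through 2021-05-15, 2021-05-22 through 2021-05-23, 2021-05-26 through 2021-05-26, 2021-05-28 through 2021-05-28, 2021-06-03 through 2021-06-17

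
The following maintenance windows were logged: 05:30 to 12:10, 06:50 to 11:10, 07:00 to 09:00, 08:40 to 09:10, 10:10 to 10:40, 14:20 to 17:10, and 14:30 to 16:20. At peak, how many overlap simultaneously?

4

Sweep endpoints in order; track running count of active intervals.
Peak of 4 reached at 08:40.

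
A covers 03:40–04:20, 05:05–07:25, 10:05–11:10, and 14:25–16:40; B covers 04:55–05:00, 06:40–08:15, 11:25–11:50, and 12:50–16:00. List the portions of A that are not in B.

03:40-04:20: no B overlap → unchanged.
05:05-07:25 minus B → 05:05-06:40.
10:05-11:10: no B overlap → unchanged.
14:25-16:40 minus B → 16:00-16:40.

03:40-04:20, 05:05-06:40, 10:05-11:10, 16:00-16:40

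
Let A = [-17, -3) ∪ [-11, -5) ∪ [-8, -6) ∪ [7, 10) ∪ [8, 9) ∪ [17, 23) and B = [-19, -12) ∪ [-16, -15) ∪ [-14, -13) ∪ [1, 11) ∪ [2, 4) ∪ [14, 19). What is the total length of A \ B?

First set merges to [-17, -3), [7, 10), [17, 23).
Second set merges to [-19, -12), [1, 11), [14, 19).
A \ B = [-12, -3), [19, 23).
Total: 9 + 4 = 13.

13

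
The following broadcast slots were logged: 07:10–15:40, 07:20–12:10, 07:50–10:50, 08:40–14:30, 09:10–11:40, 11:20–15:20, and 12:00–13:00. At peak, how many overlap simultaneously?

5

At 09:10, 5 of the intervals are simultaneously active.
No point has more.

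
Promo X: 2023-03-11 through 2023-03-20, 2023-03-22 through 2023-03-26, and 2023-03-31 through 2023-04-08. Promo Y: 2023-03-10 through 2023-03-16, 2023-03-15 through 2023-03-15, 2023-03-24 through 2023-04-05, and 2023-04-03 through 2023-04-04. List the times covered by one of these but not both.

2023-03-10 through 2023-03-10, 2023-03-17 through 2023-03-20, 2023-03-22 through 2023-03-23, 2023-03-27 through 2023-03-30, 2023-04-06 through 2023-04-08

B, merged: 2023-03-10 through 2023-03-16, 2023-03-24 through 2023-04-05.
A \ B = 2023-03-17 through 2023-03-20, 2023-03-22 through 2023-03-23, 2023-04-06 through 2023-04-08.
B \ A = 2023-03-10 through 2023-03-10, 2023-03-27 through 2023-03-30.
Union of the two gives the symmetric difference.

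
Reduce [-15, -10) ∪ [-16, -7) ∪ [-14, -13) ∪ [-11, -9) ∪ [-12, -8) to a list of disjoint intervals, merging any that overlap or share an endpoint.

[-16, -7)

Sort by start: [-16, -7), [-15, -10), [-14, -13), [-12, -8), [-11, -9).
[-15, -10) overlaps/touches [-16, -7) → extend to [-16, -7).
[-14, -13) overlaps/touches [-16, -7) → extend to [-16, -7).
[-12, -8) overlaps/touches [-16, -7) → extend to [-16, -7).
[-11, -9) overlaps/touches [-16, -7) → extend to [-16, -7).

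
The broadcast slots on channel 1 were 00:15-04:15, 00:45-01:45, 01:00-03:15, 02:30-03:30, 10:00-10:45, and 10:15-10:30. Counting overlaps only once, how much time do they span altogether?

Merged: 00:15-04:15, 10:00-10:45.
Lengths: 4 h + 45 min = 4 h 45 min.

4 h 45 min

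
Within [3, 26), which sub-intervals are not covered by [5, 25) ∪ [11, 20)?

[3, 5) ∪ [25, 26)

After merging, the occupied span is [5, 25).
Gaps within [3, 26): [3, 5), [25, 26).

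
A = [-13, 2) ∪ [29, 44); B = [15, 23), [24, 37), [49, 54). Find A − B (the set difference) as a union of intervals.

[-13, 2): no B overlap → unchanged.
[29, 44) minus B → [37, 44).

[-13, 2) ∪ [37, 44)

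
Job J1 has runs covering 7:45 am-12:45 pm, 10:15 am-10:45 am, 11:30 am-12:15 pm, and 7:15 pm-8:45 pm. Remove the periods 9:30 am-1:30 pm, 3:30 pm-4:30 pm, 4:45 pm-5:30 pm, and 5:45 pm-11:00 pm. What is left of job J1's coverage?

First set merges to 7:45 am–12:45 pm, 7:15 pm–8:45 pm.
7:45 am–12:45 pm minus B → 7:45 am–9:30 am.
7:15 pm–8:45 pm: fully covered by B → removed.

7:45 am–9:30 am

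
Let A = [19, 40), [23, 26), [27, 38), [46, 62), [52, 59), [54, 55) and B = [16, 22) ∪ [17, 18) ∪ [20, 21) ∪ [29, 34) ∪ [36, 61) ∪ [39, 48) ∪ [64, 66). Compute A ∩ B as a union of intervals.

A, merged: [19, 40), [46, 62).
B, merged: [16, 22), [29, 34), [36, 61), [64, 66).
[19, 40) ∩ B → [19, 22), [29, 34), [36, 40).
[46, 62) ∩ B → [46, 61).

[19, 22) ∪ [29, 34) ∪ [36, 40) ∪ [46, 61)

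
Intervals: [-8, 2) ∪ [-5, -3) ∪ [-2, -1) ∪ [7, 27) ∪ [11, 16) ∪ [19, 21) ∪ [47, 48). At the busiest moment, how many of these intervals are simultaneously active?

2

Walk the sorted start/end points keeping a running depth.
The depth first hits 2 at -5.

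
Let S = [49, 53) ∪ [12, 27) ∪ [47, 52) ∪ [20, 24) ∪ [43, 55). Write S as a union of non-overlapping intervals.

Sort by start: [12, 27), [20, 24), [43, 55), [47, 52), [49, 53).
[20, 24) overlaps/touches [12, 27) → extend to [12, 27).
[43, 55) is disjoint → start new block.
[47, 52) overlaps/touches [43, 55) → extend to [43, 55).
[49, 53) overlaps/touches [43, 55) → extend to [43, 55).

[12, 27) ∪ [43, 55)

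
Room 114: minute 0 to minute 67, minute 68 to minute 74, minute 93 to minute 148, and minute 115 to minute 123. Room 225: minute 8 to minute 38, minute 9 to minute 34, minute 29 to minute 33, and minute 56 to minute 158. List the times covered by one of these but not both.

minute 0 to minute 8, minute 38 to minute 56, minute 67 to minute 68, minute 74 to minute 93, minute 148 to minute 158

First set merges to minute 0 to minute 67, minute 68 to minute 74, minute 93 to minute 148.
Second set merges to minute 8 to minute 38, minute 56 to minute 158.
A but not B: minute 0 to minute 8, minute 38 to minute 56.
B but not A: minute 67 to minute 68, minute 74 to minute 93, minute 148 to minute 158.
Combining gives A △ B.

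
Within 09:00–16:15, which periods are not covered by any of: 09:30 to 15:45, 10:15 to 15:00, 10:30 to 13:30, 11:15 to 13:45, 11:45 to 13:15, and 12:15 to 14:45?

The merged coverage is 09:30–15:45.
Uncovered inside 09:00–16:15: 09:00–09:30, 15:45–16:15.

09:00–09:30, 15:45–16:15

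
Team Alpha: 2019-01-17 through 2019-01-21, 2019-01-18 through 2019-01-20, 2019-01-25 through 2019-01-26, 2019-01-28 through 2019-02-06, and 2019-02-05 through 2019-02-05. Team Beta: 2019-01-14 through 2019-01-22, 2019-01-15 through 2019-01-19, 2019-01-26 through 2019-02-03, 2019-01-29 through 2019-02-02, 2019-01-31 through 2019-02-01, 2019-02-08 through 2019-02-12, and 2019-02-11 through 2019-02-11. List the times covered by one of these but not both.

2019-01-14 through 2019-01-16, 2019-01-22 through 2019-01-22, 2019-01-25 through 2019-01-25, 2019-01-27 through 2019-01-27, 2019-02-04 through 2019-02-06, 2019-02-08 through 2019-02-12

Merge the first list: 2019-01-17 through 2019-01-21, 2019-01-25 through 2019-01-26, 2019-01-28 through 2019-02-06.
Merge the second list: 2019-01-14 through 2019-01-22, 2019-01-26 through 2019-02-03, 2019-02-08 through 2019-02-12.
Only in the first: 2019-01-25 through 2019-01-25, 2019-02-04 through 2019-02-06.
Only in the second: 2019-01-14 through 2019-01-16, 2019-01-22 through 2019-01-22, 2019-01-27 through 2019-01-27, 2019-02-08 through 2019-02-12.
Together these are the periods covered by exactly one.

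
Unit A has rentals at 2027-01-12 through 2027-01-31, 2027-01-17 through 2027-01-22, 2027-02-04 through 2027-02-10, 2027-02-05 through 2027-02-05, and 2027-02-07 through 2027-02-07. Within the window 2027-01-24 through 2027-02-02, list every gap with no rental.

Covered (merged): 2027-01-12 through 2027-01-31, 2027-02-04 through 2027-02-10.
Gaps within 2027-01-24 through 2027-02-02: 2027-02-01 through 2027-02-02.

2027-02-01 through 2027-02-02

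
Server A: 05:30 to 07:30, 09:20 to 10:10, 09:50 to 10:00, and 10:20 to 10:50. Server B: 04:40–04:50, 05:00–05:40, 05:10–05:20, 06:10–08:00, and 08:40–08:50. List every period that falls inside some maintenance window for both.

05:30–05:40, 06:10–07:30

Merge the first list: 05:30–07:30, 09:20–10:10, 10:20–10:50.
Merge the second list: 04:40–04:50, 05:00–05:40, 06:10–08:00, 08:40–08:50.
05:30–07:30 ∩ B → 05:30–05:40, 06:10–07:30.
09:20–10:10 meets no B interval.
10:20–10:50 meets no B interval.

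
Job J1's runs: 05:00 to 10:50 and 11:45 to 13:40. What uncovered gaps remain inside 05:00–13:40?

10:50–11:45

After merging, the occupied span is 05:00–10:50, 11:45–13:40.
Gaps within 05:00–13:40: 10:50–11:45.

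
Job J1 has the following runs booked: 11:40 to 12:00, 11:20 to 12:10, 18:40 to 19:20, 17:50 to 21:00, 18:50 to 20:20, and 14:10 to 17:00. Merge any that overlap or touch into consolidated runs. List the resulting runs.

11:20-12:10, 14:10-17:00, 17:50-21:00

Sort by start: 11:20-12:10, 11:40-12:00, 14:10-17:00, 17:50-21:00, 18:40-19:20, 18:50-20:20.
11:40-12:00 overlaps/touches 11:20-12:10 → extend to 11:20-12:10.
14:10-17:00 is disjoint → start new block.
17:50-21:00 is disjoint → start new block.
18:40-19:20 overlaps/touches 17:50-21:00 → extend to 17:50-21:00.
18:50-20:20 overlaps/touches 17:50-21:00 → extend to 17:50-21:00.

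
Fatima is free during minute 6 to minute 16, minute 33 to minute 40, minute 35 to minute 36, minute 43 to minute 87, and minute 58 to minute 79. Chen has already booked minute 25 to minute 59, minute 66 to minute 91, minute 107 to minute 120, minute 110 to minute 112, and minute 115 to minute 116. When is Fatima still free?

A, merged: minute 6 to minute 16, minute 33 to minute 40, minute 43 to minute 87.
B, merged: minute 25 to minute 59, minute 66 to minute 91, minute 107 to minute 120.
minute 6 to minute 16 is untouched.
minute 33 to minute 40 lies entirely inside B → drops out.
minute 43 to minute 87 with B removed leaves minute 59 to minute 66.

minute 6 to minute 16, minute 59 to minute 66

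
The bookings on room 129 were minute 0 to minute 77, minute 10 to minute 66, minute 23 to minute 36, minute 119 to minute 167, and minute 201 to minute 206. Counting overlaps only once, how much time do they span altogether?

Merged: minute 0 to minute 77, minute 119 to minute 167, minute 201 to minute 206.
Lengths: 77 minutes + 48 minutes + 5 minutes = 130 minutes.

130 minutes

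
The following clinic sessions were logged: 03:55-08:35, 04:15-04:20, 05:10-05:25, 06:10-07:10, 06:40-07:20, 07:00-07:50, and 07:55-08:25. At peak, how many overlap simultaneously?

4

Sweep endpoints in order; track running count of active intervals.
Peak of 4 reached at 07:00.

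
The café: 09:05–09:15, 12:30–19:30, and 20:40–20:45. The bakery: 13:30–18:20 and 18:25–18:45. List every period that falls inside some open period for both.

09:05–09:15 falls entirely outside B.
12:30–19:30 overlaps B on 13:30–18:20, 18:25–18:45.
20:40–20:45 falls entirely outside B.

13:30–18:20, 18:25–18:45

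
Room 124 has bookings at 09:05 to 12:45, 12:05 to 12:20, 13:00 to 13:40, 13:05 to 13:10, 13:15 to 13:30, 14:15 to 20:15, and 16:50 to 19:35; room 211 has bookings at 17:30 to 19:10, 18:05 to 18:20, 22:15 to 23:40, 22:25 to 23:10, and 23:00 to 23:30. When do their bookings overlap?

17:30-19:10

A, merged: 09:05-12:45, 13:00-13:40, 14:15-20:15.
B, merged: 17:30-19:10, 22:15-23:40.
09:05-12:45 falls entirely outside B.
13:00-13:40 falls entirely outside B.
14:15-20:15 overlaps B on 17:30-19:10.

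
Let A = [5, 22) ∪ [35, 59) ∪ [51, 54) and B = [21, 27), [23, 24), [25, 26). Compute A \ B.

[5, 21) ∪ [35, 59)

Merge the first list: [5, 22), [35, 59).
Merge the second list: [21, 27).
[5, 22) with B removed leaves [5, 21).
[35, 59) is untouched.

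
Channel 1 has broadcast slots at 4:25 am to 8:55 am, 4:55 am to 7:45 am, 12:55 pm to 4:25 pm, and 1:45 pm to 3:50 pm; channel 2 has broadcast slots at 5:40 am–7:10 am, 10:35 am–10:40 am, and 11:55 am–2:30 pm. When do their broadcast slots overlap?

First set merges to 4:25 am–8:55 am, 12:55 pm–4:25 pm.
4:25 am–8:55 am meets the second set on 5:40 am–7:10 am.
12:55 pm–4:25 pm meets the second set on 12:55 pm–2:30 pm.

5:40 am–7:10 am, 12:55 pm–2:30 pm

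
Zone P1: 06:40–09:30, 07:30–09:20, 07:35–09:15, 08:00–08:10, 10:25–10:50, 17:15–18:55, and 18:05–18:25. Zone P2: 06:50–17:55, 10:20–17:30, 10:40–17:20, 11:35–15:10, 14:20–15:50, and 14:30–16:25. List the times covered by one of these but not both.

06:40–06:50, 09:30–10:25, 10:50–17:15, 17:55–18:55

A, merged: 06:40–09:30, 10:25–10:50, 17:15–18:55.
B, merged: 06:50–17:55.
A but not B: 06:40–06:50, 17:55–18:55.
B but not A: 09:30–10:25, 10:50–17:15.
Combining gives A △ B.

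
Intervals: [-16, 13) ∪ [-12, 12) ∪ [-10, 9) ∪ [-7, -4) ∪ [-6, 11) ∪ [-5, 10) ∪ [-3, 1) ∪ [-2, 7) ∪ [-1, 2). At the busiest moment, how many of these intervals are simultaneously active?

8

At -1, 8 of the intervals are simultaneously active.
No point has more.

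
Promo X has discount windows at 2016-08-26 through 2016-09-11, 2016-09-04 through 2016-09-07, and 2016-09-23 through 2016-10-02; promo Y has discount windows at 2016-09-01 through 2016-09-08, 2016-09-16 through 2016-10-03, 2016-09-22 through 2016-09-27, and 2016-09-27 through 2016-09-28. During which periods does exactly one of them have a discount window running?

A, merged: 2016-08-26 through 2016-09-11, 2016-09-23 through 2016-10-02.
B, merged: 2016-09-01 through 2016-09-08, 2016-09-16 through 2016-10-03.
A \ B = 2016-08-26 through 2016-08-31, 2016-09-09 through 2016-09-11.
B \ A = 2016-09-16 through 2016-09-22, 2016-10-03 through 2016-10-03.
Union of the two gives the symmetric difference.

2016-08-26 through 2016-08-31, 2016-09-09 through 2016-09-11, 2016-09-16 through 2016-09-22, 2016-10-03 through 2016-10-03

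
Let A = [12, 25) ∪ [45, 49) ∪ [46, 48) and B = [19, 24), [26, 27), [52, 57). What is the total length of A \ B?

12

Merge the first list: [12, 25), [45, 49).
A \ B = [12, 19), [24, 25), [45, 49).
Total: 7 + 1 + 4 = 12.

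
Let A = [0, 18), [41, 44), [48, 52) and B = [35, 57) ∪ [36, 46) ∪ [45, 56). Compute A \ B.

[0, 18)

Second set merges to [35, 57).
[0, 18): no B overlap → unchanged.
[41, 44): fully covered by B → removed.
[48, 52): fully covered by B → removed.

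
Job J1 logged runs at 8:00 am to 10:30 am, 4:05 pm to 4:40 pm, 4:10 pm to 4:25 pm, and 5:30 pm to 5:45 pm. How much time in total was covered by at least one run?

3 h 20 min

Merged: 8:00 am–10:30 am, 4:05 pm–4:40 pm, 5:30 pm–5:45 pm.
Lengths: 2 h 30 min + 35 min + 15 min = 3 h 20 min.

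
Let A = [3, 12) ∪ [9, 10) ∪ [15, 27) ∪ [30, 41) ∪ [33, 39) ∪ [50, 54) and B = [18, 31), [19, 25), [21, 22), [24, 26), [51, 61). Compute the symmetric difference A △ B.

First set merges to [3, 12), [15, 27), [30, 41), [50, 54).
Second set merges to [18, 31), [51, 61).
Only in the first: [3, 12), [15, 18), [31, 41), [50, 51).
Only in the second: [27, 30), [54, 61).
Together these are the periods covered by exactly one.

[3, 12) ∪ [15, 18) ∪ [27, 30) ∪ [31, 41) ∪ [50, 51) ∪ [54, 61)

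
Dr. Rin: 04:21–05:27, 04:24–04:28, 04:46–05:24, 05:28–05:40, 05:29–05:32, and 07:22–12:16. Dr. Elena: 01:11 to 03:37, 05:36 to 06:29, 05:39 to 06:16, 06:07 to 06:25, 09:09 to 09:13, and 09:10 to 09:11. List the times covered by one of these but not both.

First set merges to 04:21–05:27, 05:28–05:40, 07:22–12:16.
Second set merges to 01:11–03:37, 05:36–06:29, 09:09–09:13.
A \ B = 04:21–05:27, 05:28–05:36, 07:22–09:09, 09:13–12:16.
B \ A = 01:11–03:37, 05:40–06:29.
Union of the two gives the symmetric difference.

01:11–03:37, 04:21–05:27, 05:28–05:36, 05:40–06:29, 07:22–09:09, 09:13–12:16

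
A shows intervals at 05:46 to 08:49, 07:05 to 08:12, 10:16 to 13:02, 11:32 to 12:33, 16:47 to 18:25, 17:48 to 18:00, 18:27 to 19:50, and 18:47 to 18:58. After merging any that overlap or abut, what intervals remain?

05:46–08:49, 10:16–13:02, 16:47–18:25, 18:27–19:50

07:05–08:12 overlaps/touches 05:46–08:49 → extend to 05:46–08:49.
10:16–13:02 is disjoint → start new block.
11:32–12:33 overlaps/touches 10:16–13:02 → extend to 10:16–13:02.
16:47–18:25 is disjoint → start new block.
17:48–18:00 overlaps/touches 16:47–18:25 → extend to 16:47–18:25.
18:27–19:50 is disjoint → start new block.
18:47–18:58 overlaps/touches 18:27–19:50 → extend to 18:27–19:50.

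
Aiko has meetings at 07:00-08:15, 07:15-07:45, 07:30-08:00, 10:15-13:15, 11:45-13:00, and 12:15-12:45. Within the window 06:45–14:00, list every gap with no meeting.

06:45-07:00, 08:15-10:15, 13:15-14:00

The merged coverage is 07:00-08:15, 10:15-13:15.
Gaps within 06:45-14:00: 06:45-07:00, 08:15-10:15, 13:15-14:00.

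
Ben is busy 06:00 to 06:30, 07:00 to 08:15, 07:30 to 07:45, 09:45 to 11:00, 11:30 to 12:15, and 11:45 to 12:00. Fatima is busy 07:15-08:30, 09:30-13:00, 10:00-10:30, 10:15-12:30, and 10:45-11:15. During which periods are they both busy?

07:15–08:15, 09:45–11:00, 11:30–12:15

First set merges to 06:00–06:30, 07:00–08:15, 09:45–11:00, 11:30–12:15.
Second set merges to 07:15–08:30, 09:30–13:00.
06:00–06:30 falls entirely outside B.
07:00–08:15 overlaps B on 07:15–08:15.
09:45–11:00 overlaps B on 09:45–11:00.
11:30–12:15 overlaps B on 11:30–12:15.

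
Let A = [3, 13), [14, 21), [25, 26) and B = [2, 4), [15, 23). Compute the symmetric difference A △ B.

A \ B = [4, 13), [14, 15), [25, 26).
B \ A = [2, 3), [21, 23).
Union of the two gives the symmetric difference.

[2, 3) ∪ [4, 13) ∪ [14, 15) ∪ [21, 23) ∪ [25, 26)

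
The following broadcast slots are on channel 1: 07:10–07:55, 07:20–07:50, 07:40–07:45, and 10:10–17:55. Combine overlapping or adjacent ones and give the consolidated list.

07:20-07:50 overlaps/touches 07:10-07:55 → extend to 07:10-07:55.
07:40-07:45 overlaps/touches 07:10-07:55 → extend to 07:10-07:55.
10:10-17:55 is disjoint → start new block.

07:10-07:55, 10:10-17:55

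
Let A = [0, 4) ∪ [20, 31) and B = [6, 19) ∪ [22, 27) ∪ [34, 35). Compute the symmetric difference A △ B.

A but not B: [0, 4), [20, 22), [27, 31).
B but not A: [6, 19), [34, 35).
Combining gives A △ B.

[0, 4) ∪ [6, 19) ∪ [20, 22) ∪ [27, 31) ∪ [34, 35)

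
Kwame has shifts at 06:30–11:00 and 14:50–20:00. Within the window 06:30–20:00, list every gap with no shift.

After merging, the occupied span is 06:30-11:00, 14:50-20:00.
Complement within 06:30-20:00: 11:00-14:50.

11:00-14:50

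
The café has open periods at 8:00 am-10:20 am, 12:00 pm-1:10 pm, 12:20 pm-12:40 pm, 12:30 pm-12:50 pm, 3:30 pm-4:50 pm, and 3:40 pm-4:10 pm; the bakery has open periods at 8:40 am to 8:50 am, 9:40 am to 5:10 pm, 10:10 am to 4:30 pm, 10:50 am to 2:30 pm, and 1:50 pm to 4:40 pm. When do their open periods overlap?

8:40 am-8:50 am, 9:40 am-10:20 am, 12:00 pm-1:10 pm, 3:30 pm-4:50 pm

A, merged: 8:00 am-10:20 am, 12:00 pm-1:10 pm, 3:30 pm-4:50 pm.
B, merged: 8:40 am-8:50 am, 9:40 am-5:10 pm.
8:00 am-10:20 am overlaps B on 8:40 am-8:50 am, 9:40 am-10:20 am.
12:00 pm-1:10 pm overlaps B on 12:00 pm-1:10 pm.
3:30 pm-4:50 pm overlaps B on 3:30 pm-4:50 pm.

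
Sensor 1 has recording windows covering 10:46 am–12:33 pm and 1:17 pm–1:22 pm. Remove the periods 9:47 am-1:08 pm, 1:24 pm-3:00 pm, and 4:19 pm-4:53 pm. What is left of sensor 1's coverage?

1:17 pm–1:22 pm

10:46 am–12:33 pm: fully covered by B → removed.
1:17 pm–1:22 pm: no B overlap → unchanged.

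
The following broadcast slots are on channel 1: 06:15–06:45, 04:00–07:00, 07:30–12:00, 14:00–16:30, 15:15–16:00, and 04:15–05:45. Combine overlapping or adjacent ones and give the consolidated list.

04:00–07:00, 07:30–12:00, 14:00–16:30

Sort by start: 04:00–07:00, 04:15–05:45, 06:15–06:45, 07:30–12:00, 14:00–16:30, 15:15–16:00.
04:15–05:45 overlaps/touches 04:00–07:00 → extend to 04:00–07:00.
06:15–06:45 overlaps/touches 04:00–07:00 → extend to 04:00–07:00.
07:30–12:00 is disjoint → start new block.
14:00–16:30 is disjoint → start new block.
15:15–16:00 overlaps/touches 14:00–16:30 → extend to 14:00–16:30.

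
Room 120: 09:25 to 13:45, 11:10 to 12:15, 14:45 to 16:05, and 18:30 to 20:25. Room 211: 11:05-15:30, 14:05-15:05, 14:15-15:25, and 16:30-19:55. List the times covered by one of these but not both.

09:25-11:05, 13:45-14:45, 15:30-16:05, 16:30-18:30, 19:55-20:25

First set merges to 09:25-13:45, 14:45-16:05, 18:30-20:25.
Second set merges to 11:05-15:30, 16:30-19:55.
A \ B = 09:25-11:05, 15:30-16:05, 19:55-20:25.
B \ A = 13:45-14:45, 16:30-18:30.
Union of the two gives the symmetric difference.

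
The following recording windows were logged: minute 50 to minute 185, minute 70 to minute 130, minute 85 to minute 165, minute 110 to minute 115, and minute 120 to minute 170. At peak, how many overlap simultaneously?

4

Sweep endpoints in order; track running count of active intervals.
Peak of 4 reached at minute 110.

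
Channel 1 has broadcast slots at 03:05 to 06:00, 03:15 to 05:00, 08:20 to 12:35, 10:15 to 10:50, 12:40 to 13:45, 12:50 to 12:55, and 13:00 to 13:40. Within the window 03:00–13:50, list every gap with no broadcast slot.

03:00–03:05, 06:00–08:20, 12:35–12:40, 13:45–13:50

After merging, the occupied span is 03:05–06:00, 08:20–12:35, 12:40–13:45.
Gaps within 03:00–13:50: 03:00–03:05, 06:00–08:20, 12:35–12:40, 13:45–13:50.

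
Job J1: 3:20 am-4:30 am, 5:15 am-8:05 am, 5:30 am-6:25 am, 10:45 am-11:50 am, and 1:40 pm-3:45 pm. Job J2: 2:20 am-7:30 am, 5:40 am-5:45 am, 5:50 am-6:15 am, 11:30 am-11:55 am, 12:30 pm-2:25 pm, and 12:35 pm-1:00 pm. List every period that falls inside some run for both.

Merge the first list: 3:20 am–4:30 am, 5:15 am–8:05 am, 10:45 am–11:50 am, 1:40 pm–3:45 pm.
Merge the second list: 2:20 am–7:30 am, 11:30 am–11:55 am, 12:30 pm–2:25 pm.
3:20 am–4:30 am overlaps B on 3:20 am–4:30 am.
5:15 am–8:05 am overlaps B on 5:15 am–7:30 am.
10:45 am–11:50 am overlaps B on 11:30 am–11:50 am.
1:40 pm–3:45 pm overlaps B on 1:40 pm–2:25 pm.

3:20 am–4:30 am, 5:15 am–7:30 am, 11:30 am–11:50 am, 1:40 pm–2:25 pm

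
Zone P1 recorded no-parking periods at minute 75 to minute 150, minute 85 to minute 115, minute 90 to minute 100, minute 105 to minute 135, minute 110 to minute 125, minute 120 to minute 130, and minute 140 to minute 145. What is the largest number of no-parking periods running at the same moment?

Sweep endpoints in order; track running count of active intervals.
Peak of 4 reached at minute 110.

4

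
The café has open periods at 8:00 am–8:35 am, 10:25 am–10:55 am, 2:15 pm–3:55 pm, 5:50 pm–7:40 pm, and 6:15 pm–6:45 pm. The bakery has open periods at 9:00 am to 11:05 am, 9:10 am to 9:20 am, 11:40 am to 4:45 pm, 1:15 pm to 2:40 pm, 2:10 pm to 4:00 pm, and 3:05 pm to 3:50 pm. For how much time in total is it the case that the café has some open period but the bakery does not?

First set merges to 8:00 am–8:35 am, 10:25 am–10:55 am, 2:15 pm–3:55 pm, 5:50 pm–7:40 pm.
Second set merges to 9:00 am–11:05 am, 11:40 am–4:45 pm.
A \ B = 8:00 am–8:35 am, 5:50 pm–7:40 pm.
Total: 35 min + 1 h 50 min = 2 h 25 min.

2 h 25 min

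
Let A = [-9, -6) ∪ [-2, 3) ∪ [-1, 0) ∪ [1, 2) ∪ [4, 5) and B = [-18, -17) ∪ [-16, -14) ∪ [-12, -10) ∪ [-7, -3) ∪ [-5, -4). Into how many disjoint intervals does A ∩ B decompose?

1

A, merged: [-9, -6), [-2, 3), [4, 5).
B, merged: [-18, -17), [-16, -14), [-12, -10), [-7, -3).
A ∩ B = [-7, -6).
That is 1 disjoint piece.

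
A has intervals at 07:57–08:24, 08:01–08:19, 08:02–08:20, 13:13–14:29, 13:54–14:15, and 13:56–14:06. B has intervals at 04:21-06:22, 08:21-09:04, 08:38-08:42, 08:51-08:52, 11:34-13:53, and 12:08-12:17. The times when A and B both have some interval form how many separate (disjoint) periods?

2

Merge the first list: 07:57–08:24, 13:13–14:29.
Merge the second list: 04:21–06:22, 08:21–09:04, 11:34–13:53.
A ∩ B = 08:21–08:24, 13:13–13:53.
That is 2 disjoint pieces.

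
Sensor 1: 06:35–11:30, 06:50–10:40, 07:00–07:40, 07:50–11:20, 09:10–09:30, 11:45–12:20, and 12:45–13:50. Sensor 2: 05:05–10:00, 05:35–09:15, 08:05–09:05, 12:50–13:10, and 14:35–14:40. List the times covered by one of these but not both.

05:05-06:35, 10:00-11:30, 11:45-12:20, 12:45-12:50, 13:10-13:50, 14:35-14:40

Merge the first list: 06:35-11:30, 11:45-12:20, 12:45-13:50.
Merge the second list: 05:05-10:00, 12:50-13:10, 14:35-14:40.
A \ B = 10:00-11:30, 11:45-12:20, 12:45-12:50, 13:10-13:50.
B \ A = 05:05-06:35, 14:35-14:40.
Union of the two gives the symmetric difference.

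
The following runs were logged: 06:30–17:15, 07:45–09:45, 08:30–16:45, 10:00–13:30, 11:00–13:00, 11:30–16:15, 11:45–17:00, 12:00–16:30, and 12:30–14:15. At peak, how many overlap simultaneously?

8

At 12:30, 8 of the intervals are simultaneously active.
No point has more.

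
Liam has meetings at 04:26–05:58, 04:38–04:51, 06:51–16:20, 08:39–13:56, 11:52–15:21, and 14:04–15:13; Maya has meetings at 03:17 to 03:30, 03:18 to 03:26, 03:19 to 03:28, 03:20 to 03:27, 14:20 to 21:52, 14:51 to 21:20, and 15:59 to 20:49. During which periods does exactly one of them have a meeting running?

03:17–03:30, 04:26–05:58, 06:51–14:20, 16:20–21:52

A, merged: 04:26–05:58, 06:51–16:20.
B, merged: 03:17–03:30, 14:20–21:52.
A but not B: 04:26–05:58, 06:51–14:20.
B but not A: 03:17–03:30, 16:20–21:52.
Combining gives A △ B.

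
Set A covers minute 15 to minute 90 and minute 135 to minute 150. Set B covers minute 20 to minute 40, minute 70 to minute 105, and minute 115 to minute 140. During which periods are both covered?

minute 20 to minute 40, minute 70 to minute 90, minute 135 to minute 140

minute 15 to minute 90 ∩ B → minute 20 to minute 40, minute 70 to minute 90.
minute 135 to minute 150 ∩ B → minute 135 to minute 140.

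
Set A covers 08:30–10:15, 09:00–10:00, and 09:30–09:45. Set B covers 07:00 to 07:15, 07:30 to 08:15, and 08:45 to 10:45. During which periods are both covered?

08:45-10:15

Merge the first list: 08:30-10:15.
08:30-10:15 meets the second set on 08:45-10:15.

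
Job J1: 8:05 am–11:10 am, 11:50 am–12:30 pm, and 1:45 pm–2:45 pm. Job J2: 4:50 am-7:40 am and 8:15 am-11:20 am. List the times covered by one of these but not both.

A but not B: 8:05 am–8:15 am, 11:50 am–12:30 pm, 1:45 pm–2:45 pm.
B but not A: 4:50 am–7:40 am, 11:10 am–11:20 am.
Combining gives A △ B.

4:50 am–7:40 am, 8:05 am–8:15 am, 11:10 am–11:20 am, 11:50 am–12:30 pm, 1:45 pm–2:45 pm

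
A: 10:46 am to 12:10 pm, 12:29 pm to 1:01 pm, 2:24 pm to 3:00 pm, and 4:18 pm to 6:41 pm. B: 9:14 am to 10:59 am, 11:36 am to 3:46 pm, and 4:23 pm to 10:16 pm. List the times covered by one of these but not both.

A but not B: 10:59 am-11:36 am, 4:18 pm-4:23 pm.
B but not A: 9:14 am-10:46 am, 12:10 pm-12:29 pm, 1:01 pm-2:24 pm, 3:00 pm-3:46 pm, 6:41 pm-10:16 pm.
Combining gives A △ B.

9:14 am-10:46 am, 10:59 am-11:36 am, 12:10 pm-12:29 pm, 1:01 pm-2:24 pm, 3:00 pm-3:46 pm, 4:18 pm-4:23 pm, 6:41 pm-10:16 pm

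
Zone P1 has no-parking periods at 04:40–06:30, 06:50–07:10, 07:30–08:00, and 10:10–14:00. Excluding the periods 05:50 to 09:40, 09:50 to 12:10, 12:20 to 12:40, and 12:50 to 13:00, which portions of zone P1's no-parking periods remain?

04:40–05:50, 12:10–12:20, 12:40–12:50, 13:00–14:00

04:40–06:30 with B removed leaves 04:40–05:50.
06:50–07:10 lies entirely inside B → drops out.
07:30–08:00 lies entirely inside B → drops out.
10:10–14:00 with B removed leaves 12:10–12:20, 12:40–12:50, 13:00–14:00.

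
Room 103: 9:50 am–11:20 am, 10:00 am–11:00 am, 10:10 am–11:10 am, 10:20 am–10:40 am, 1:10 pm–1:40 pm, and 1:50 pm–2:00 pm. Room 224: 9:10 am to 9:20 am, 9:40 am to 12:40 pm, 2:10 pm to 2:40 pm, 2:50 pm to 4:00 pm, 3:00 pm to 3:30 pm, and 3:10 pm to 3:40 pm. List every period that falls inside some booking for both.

9:50 am–11:20 am

First set merges to 9:50 am–11:20 am, 1:10 pm–1:40 pm, 1:50 pm–2:00 pm.
Second set merges to 9:10 am–9:20 am, 9:40 am–12:40 pm, 2:10 pm–2:40 pm, 2:50 pm–4:00 pm.
9:50 am–11:20 am meets the second set on 9:50 am–11:20 am.
1:10 pm–1:40 pm: no overlap with the second set.
1:50 pm–2:00 pm: no overlap with the second set.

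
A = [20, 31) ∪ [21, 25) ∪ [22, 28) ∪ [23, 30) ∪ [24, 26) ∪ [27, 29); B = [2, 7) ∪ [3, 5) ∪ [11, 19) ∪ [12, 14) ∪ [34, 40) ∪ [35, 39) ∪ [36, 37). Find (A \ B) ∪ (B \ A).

[2, 7) ∪ [11, 19) ∪ [20, 31) ∪ [34, 40)

Merge the first list: [20, 31).
Merge the second list: [2, 7), [11, 19), [34, 40).
A but not B: [20, 31).
B but not A: [2, 7), [11, 19), [34, 40).
Combining gives A △ B.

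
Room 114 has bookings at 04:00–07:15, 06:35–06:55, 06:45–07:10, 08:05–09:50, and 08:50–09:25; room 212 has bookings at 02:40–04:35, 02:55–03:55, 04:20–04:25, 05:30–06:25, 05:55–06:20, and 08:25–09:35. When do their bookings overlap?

First set merges to 04:00–07:15, 08:05–09:50.
Second set merges to 02:40–04:35, 05:30–06:25, 08:25–09:35.
04:00–07:15 ∩ B → 04:00–04:35, 05:30–06:25.
08:05–09:50 ∩ B → 08:25–09:35.

04:00–04:35, 05:30–06:25, 08:25–09:35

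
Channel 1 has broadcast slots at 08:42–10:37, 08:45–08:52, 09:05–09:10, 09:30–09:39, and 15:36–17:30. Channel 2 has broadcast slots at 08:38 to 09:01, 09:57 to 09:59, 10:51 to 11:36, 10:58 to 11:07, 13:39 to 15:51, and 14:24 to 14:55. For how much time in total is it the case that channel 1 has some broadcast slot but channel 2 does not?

3 h 13 min

First set merges to 08:42–10:37, 15:36–17:30.
Second set merges to 08:38–09:01, 09:57–09:59, 10:51–11:36, 13:39–15:51.
A \ B = 09:01–09:57, 09:59–10:37, 15:51–17:30.
Total: 56 min + 38 min + 1 h 39 min = 3 h 13 min.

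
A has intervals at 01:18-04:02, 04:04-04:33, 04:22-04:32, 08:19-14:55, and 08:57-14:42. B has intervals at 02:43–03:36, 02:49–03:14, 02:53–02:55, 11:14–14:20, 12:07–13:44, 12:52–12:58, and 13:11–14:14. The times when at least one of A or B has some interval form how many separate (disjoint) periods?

3

A, merged: 01:18–04:02, 04:04–04:33, 08:19–14:55.
B, merged: 02:43–03:36, 11:14–14:20.
A ∪ B = 01:18–04:02, 04:04–04:33, 08:19–14:55.
That is 3 disjoint pieces.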